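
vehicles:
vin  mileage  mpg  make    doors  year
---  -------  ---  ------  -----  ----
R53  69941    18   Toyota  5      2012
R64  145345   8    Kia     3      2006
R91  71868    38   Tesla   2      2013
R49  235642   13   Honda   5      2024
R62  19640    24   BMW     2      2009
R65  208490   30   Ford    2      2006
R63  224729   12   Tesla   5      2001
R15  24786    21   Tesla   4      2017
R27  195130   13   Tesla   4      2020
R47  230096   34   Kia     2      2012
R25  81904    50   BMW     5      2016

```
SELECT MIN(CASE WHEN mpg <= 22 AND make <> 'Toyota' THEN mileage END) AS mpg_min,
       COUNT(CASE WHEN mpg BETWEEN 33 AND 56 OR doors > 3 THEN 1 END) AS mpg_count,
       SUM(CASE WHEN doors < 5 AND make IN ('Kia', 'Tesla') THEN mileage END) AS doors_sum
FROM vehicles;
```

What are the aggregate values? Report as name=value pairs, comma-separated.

mpg_min=24786, mpg_count=8, doors_sum=667225

[mpg_min: mpg <= 22 AND make <> 'Toyota']
vin=R53: ✗
vin=R64: ✓ → 145345
vin=R91: ✗
vin=R49: ✓ → 235642
vin=R62: ✗
vin=R65: ✗
vin=R63: ✓ → 224729
vin=R15: ✓ → 24786
vin=R27: ✓ → 195130
vin=R47: ✗
vin=R25: ✗
mpg_min = MIN(145345, 235642, 224729, 24786, 195130) = 24786
—
[mpg_count: mpg BETWEEN 33 AND 56 OR doors > 3]
vin=R53: ✓ → 1
vin=R64: ✗
vin=R91: ✓ → 1
vin=R49: ✓ → 1
vin=R62: ✗
vin=R65: ✗
vin=R63: ✓ → 1
vin=R15: ✓ → 1
vin=R27: ✓ → 1
vin=R47: ✓ → 1
vin=R25: ✓ → 1
mpg_count = COUNT(1, 1, 1, 1, 1, 1, 1, 1) = 8
—
[doors_sum: doors < 5 AND make IN ('Kia', 'Tesla')]
vin=R53: ✗
vin=R64: ✓ → 145345
vin=R91: ✓ → 71868
vin=R49: ✗
vin=R62: ✗
vin=R65: ✗
vin=R63: ✗
vin=R15: ✓ → 24786
vin=R27: ✓ → 195130
vin=R47: ✓ → 230096
vin=R25: ✗
doors_sum = 145345 + 71868 + 24786 + 195130 + 230096 = 667225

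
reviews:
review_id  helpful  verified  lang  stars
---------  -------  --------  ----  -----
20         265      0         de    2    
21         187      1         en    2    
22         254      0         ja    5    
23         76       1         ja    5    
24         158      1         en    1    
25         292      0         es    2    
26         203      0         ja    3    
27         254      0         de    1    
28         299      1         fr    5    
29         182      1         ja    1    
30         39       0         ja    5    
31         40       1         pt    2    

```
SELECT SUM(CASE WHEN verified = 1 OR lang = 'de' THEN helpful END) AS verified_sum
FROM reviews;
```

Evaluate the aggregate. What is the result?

review_id=20: ✓ → 265
review_id=21: ✓ → 187
review_id=22: ✗
review_id=23: ✓ → 76
review_id=24: ✓ → 158
review_id=25: ✗
review_id=26: ✗
review_id=27: ✓ → 254
review_id=28: ✓ → 299
review_id=29: ✓ → 182
review_id=30: ✗
review_id=31: ✓ → 40
verified_sum = 265 + 187 + 76 + 158 + 254 + 299 + 182 + 40 = 1461

1461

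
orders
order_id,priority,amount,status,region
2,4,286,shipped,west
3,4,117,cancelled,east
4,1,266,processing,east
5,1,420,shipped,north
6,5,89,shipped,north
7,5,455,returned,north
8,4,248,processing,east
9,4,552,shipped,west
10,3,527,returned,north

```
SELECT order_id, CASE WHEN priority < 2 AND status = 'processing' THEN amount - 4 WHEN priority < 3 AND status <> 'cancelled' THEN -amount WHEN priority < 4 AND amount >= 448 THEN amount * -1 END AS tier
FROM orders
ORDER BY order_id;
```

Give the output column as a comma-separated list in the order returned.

order_id=2: (no match → NULL) → NULL
order_id=3: (no match → NULL) → NULL
order_id=4: priority < 2 AND status = 'processing' → 262
order_id=5: priority < 3 AND status <> 'cancelled' → -420
order_id=6: (no match → NULL) → NULL
order_id=7: (no match → NULL) → NULL
order_id=8: (no match → NULL) → NULL
order_id=9: (no match → NULL) → NULL
order_id=10: priority < 4 AND amount >= 448 → -527

NULL, NULL, 262, -420, NULL, NULL, NULL, NULL, -527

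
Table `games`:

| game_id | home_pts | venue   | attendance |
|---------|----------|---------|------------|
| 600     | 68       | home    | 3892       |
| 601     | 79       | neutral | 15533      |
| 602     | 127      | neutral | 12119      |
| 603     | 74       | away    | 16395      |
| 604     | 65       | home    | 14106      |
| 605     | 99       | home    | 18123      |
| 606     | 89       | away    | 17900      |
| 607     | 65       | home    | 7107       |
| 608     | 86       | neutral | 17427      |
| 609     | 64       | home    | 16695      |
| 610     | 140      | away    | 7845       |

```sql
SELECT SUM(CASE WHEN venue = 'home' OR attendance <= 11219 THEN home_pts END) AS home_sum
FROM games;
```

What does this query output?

501

game_id=600: ✓ → 68
game_id=601: ✗
game_id=602: ✗
game_id=603: ✗
game_id=604: ✓ → 65
game_id=605: ✓ → 99
game_id=606: ✗
game_id=607: ✓ → 65
game_id=608: ✗
game_id=609: ✓ → 64
game_id=610: ✓ → 140
home_sum = 68 + 65 + 99 + 65 + 64 + 140 = 501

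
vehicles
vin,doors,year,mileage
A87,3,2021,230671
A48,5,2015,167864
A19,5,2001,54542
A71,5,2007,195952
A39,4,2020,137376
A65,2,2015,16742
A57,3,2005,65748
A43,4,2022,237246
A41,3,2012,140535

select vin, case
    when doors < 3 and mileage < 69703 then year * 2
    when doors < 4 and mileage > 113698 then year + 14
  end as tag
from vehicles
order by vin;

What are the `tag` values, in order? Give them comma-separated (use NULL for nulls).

NULL, NULL, 2026, NULL, NULL, NULL, 4030, NULL, 2035

vin=A19: (no match → NULL) → NULL
vin=A39: (no match → NULL) → NULL
vin=A41: doors < 4 and mileage > 113698 → 2026
vin=A43: (no match → NULL) → NULL
vin=A48: (no match → NULL) → NULL
vin=A57: (no match → NULL) → NULL
vin=A65: doors < 3 and mileage < 69703 → 4030
vin=A71: (no match → NULL) → NULL
vin=A87: doors < 4 and mileage > 113698 → 2035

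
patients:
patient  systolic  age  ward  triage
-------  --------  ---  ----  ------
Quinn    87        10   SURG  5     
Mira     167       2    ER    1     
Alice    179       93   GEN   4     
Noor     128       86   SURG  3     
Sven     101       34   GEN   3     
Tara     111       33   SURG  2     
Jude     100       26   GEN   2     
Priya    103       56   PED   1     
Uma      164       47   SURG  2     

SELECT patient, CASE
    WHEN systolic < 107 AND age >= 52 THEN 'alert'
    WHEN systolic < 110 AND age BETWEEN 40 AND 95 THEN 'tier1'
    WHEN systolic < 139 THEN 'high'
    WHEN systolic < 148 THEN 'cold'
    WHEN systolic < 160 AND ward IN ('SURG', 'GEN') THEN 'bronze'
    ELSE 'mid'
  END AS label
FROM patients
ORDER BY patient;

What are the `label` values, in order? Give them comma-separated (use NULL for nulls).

mid, high, mid, high, alert, high, high, high, mid

patient=Alice: ELSE → mid
patient=Jude: systolic < 139 → high
patient=Mira: ELSE → mid
patient=Noor: systolic < 139 → high
patient=Priya: systolic < 107 AND age >= 52 → alert
patient=Quinn: systolic < 139 → high
patient=Sven: systolic < 139 → high
patient=Tara: systolic < 139 → high
patient=Uma: ELSE → mid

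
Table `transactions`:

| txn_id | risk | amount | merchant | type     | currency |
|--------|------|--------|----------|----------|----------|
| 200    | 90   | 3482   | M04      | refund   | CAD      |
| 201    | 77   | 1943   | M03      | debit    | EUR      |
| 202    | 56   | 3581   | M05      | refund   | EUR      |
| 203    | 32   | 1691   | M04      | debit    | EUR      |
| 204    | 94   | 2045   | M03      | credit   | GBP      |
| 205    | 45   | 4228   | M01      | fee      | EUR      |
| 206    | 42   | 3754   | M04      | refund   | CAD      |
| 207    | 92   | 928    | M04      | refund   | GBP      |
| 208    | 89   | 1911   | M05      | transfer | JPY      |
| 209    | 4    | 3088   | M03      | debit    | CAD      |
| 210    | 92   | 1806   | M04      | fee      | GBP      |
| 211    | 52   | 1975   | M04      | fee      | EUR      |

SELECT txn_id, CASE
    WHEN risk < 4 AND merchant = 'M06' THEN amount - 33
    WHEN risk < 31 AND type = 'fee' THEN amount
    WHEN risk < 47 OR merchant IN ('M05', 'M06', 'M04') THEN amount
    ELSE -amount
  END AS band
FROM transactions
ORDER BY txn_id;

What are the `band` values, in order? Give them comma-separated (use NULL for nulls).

3482, -1943, 3581, 1691, -2045, 4228, 3754, 928, 1911, 3088, 1806, 1975

txn_id=200: risk < 47 OR merchant IN ('M05', 'M06', 'M04') → 3482
txn_id=201: ELSE → -1943
txn_id=202: risk < 47 OR merchant IN ('M05', 'M06', 'M04') → 3581
txn_id=203: risk < 47 OR merchant IN ('M05', 'M06', 'M04') → 1691
txn_id=204: ELSE → -2045
txn_id=205: risk < 47 OR merchant IN ('M05', 'M06', 'M04') → 4228
txn_id=206: risk < 47 OR merchant IN ('M05', 'M06', 'M04') → 3754
txn_id=207: risk < 47 OR merchant IN ('M05', 'M06', 'M04') → 928
txn_id=208: risk < 47 OR merchant IN ('M05', 'M06', 'M04') → 1911
txn_id=209: risk < 47 OR merchant IN ('M05', 'M06', 'M04') → 3088
txn_id=210: risk < 47 OR merchant IN ('M05', 'M06', 'M04') → 1806
txn_id=211: risk < 47 OR merchant IN ('M05', 'M06', 'M04') → 1975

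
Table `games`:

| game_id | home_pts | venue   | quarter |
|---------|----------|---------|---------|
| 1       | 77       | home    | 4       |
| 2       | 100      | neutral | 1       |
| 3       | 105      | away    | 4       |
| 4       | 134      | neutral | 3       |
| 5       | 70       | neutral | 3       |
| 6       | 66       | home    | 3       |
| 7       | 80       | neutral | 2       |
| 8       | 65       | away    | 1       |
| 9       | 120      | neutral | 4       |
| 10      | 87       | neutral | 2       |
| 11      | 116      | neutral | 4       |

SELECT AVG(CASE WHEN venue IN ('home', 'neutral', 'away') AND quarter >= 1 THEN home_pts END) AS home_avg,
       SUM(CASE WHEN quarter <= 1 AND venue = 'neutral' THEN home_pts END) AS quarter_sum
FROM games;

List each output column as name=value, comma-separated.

[home_avg: venue IN ('home', 'neutral', 'away') AND quarter >= 1]
game_id=1: ✓ → 77
game_id=2: ✓ → 100
game_id=3: ✓ → 105
game_id=4: ✓ → 134
game_id=5: ✓ → 70
game_id=6: ✓ → 66
game_id=7: ✓ → 80
game_id=8: ✓ → 65
game_id=9: ✓ → 120
game_id=10: ✓ → 87
game_id=11: ✓ → 116
home_avg = (77 + 100 + 105 + 134 + 70 + 66 + 80 + 65 + 120 + 87 + 116) / 11 = 92.7272727273
—
[quarter_sum: quarter <= 1 AND venue = 'neutral']
game_id=1: ✗
game_id=2: ✓ → 100
game_id=3: ✗
game_id=4: ✗
game_id=5: ✗
game_id=6: ✗
game_id=7: ✗
game_id=8: ✗
game_id=9: ✗
game_id=10: ✗
game_id=11: ✗
quarter_sum = 100

home_avg=92.7272727273, quarter_sum=100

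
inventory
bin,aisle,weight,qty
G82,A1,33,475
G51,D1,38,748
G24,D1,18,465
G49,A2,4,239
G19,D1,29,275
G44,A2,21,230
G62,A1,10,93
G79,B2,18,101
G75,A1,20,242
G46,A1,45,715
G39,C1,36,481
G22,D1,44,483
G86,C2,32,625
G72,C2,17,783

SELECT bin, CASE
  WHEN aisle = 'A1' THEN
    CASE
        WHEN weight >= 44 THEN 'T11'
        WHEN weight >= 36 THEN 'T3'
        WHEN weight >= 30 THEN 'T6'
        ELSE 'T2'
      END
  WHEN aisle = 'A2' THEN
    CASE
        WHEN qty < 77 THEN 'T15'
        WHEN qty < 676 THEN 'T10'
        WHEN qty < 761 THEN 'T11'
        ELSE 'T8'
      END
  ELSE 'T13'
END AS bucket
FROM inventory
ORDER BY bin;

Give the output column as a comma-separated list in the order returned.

T13, T13, T13, T13, T10, T11, T10, T13, T2, T13, T2, T13, T6, T13

bin=G19: aisle='D1' → outer ELSE → T13
bin=G22: aisle='D1' → outer ELSE → T13
bin=G24: aisle='D1' → outer ELSE → T13
bin=G39: aisle='C1' → outer ELSE → T13
bin=G44: aisle='A2' → inner[qty < 676] → T10
bin=G46: aisle='A1' → inner[weight >= 44] → T11
bin=G49: aisle='A2' → inner[qty < 676] → T10
bin=G51: aisle='D1' → outer ELSE → T13
bin=G62: aisle='A1' → inner[ELSE] → T2
bin=G72: aisle='C2' → outer ELSE → T13
bin=G75: aisle='A1' → inner[ELSE] → T2
bin=G79: aisle='B2' → outer ELSE → T13
bin=G82: aisle='A1' → inner[weight >= 30] → T6
bin=G86: aisle='C2' → outer ELSE → T13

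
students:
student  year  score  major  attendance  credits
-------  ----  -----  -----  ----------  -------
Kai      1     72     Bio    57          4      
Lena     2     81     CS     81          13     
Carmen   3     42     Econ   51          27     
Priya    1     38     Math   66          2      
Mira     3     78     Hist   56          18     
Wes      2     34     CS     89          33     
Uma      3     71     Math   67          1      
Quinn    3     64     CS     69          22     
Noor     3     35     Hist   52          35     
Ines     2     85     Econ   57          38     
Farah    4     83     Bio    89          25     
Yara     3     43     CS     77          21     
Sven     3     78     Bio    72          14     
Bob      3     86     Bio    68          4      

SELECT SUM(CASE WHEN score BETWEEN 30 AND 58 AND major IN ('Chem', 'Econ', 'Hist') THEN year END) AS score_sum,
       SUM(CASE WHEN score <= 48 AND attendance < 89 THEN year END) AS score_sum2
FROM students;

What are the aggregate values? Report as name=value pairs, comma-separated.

[score_sum: score BETWEEN 30 AND 58 AND major IN ('Chem', 'Econ', 'Hist')]
student=Kai: ✗
student=Lena: ✗
student=Carmen: ✓ → 3
student=Priya: ✗
student=Mira: ✗
student=Wes: ✗
student=Uma: ✗
student=Quinn: ✗
student=Noor: ✓ → 3
student=Ines: ✗
student=Farah: ✗
student=Yara: ✗
student=Sven: ✗
student=Bob: ✗
score_sum = 3 + 3 = 6
—
[score_sum2: score <= 48 AND attendance < 89]
student=Kai: ✗
student=Lena: ✗
student=Carmen: ✓ → 3
student=Priya: ✓ → 1
student=Mira: ✗
student=Wes: ✗
student=Uma: ✗
student=Quinn: ✗
student=Noor: ✓ → 3
student=Ines: ✗
student=Farah: ✗
student=Yara: ✓ → 3
student=Sven: ✗
student=Bob: ✗
score_sum2 = 3 + 1 + 3 + 3 = 10

score_sum=6, score_sum2=10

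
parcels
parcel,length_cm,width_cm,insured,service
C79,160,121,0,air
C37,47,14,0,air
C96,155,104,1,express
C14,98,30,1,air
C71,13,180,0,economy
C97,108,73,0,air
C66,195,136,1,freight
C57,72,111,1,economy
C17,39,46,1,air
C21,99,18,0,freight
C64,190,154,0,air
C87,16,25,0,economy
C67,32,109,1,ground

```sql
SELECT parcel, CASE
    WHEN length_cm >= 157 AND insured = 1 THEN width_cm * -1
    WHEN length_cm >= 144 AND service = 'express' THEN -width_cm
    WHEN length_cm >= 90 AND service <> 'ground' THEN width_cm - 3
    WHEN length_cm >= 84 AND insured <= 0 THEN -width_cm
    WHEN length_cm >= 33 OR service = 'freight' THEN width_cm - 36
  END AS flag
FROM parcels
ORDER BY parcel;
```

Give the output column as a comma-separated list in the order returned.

27, 10, 15, -22, 75, 151, -136, NULL, NULL, 118, NULL, -104, 70

parcel=C14: length_cm >= 90 AND service <> 'ground' → 27
parcel=C17: length_cm >= 33 OR service = 'freight' → 10
parcel=C21: length_cm >= 90 AND service <> 'ground' → 15
parcel=C37: length_cm >= 33 OR service = 'freight' → -22
parcel=C57: length_cm >= 33 OR service = 'freight' → 75
parcel=C64: length_cm >= 90 AND service <> 'ground' → 151
parcel=C66: length_cm >= 157 AND insured = 1 → -136
parcel=C67: (no match → NULL) → NULL
parcel=C71: (no match → NULL) → NULL
parcel=C79: length_cm >= 90 AND service <> 'ground' → 118
parcel=C87: (no match → NULL) → NULL
parcel=C96: length_cm >= 144 AND service = 'express' → -104
parcel=C97: length_cm >= 90 AND service <> 'ground' → 70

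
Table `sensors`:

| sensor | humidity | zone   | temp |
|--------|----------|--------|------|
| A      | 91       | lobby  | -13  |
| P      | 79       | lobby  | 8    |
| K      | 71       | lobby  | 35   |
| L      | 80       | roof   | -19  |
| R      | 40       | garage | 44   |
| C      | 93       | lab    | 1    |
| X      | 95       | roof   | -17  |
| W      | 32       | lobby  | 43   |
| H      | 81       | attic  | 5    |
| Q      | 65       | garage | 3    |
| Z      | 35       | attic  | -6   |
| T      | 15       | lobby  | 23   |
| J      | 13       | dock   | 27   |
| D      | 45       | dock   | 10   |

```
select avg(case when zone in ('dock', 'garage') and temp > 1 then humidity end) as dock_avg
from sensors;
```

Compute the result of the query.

40.75

sensor=A: ✗
sensor=P: ✗
sensor=K: ✗
sensor=L: ✗
sensor=R: ✓ → 40
sensor=C: ✗
sensor=X: ✗
sensor=W: ✗
sensor=H: ✗
sensor=Q: ✓ → 65
sensor=Z: ✗
sensor=T: ✗
sensor=J: ✓ → 13
sensor=D: ✓ → 45
dock_avg = (40 + 65 + 13 + 45) / 4 = 40.75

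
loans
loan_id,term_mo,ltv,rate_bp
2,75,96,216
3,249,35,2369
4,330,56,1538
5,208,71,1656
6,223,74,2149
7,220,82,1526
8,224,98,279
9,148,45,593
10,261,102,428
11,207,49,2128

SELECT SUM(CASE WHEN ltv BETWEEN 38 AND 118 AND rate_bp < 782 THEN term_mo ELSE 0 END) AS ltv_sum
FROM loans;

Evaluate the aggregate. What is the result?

loan_id=2: ✓ → 75
loan_id=3: ✗
loan_id=4: ✗
loan_id=5: ✗
loan_id=6: ✗
loan_id=7: ✗
loan_id=8: ✓ → 224
loan_id=9: ✓ → 148
loan_id=10: ✓ → 261
loan_id=11: ✗
ltv_sum = 75 + 224 + 148 + 261 = 708

708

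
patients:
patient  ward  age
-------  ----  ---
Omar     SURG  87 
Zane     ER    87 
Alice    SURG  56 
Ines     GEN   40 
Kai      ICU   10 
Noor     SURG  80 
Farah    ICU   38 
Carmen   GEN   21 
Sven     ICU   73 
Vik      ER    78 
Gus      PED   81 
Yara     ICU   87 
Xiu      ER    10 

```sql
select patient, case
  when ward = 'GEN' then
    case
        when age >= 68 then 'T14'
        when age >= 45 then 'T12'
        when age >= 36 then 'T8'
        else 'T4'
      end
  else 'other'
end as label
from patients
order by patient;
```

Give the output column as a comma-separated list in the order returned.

patient=Alice: ward='SURG' → outer ELSE → other
patient=Carmen: ward='GEN' → inner[ELSE] → T4
patient=Farah: ward='ICU' → outer ELSE → other
patient=Gus: ward='PED' → outer ELSE → other
patient=Ines: ward='GEN' → inner[age >= 36] → T8
patient=Kai: ward='ICU' → outer ELSE → other
patient=Noor: ward='SURG' → outer ELSE → other
patient=Omar: ward='SURG' → outer ELSE → other
patient=Sven: ward='ICU' → outer ELSE → other
patient=Vik: ward='ER' → outer ELSE → other
patient=Xiu: ward='ER' → outer ELSE → other
patient=Yara: ward='ICU' → outer ELSE → other
patient=Zane: ward='ER' → outer ELSE → other

other, T4, other, other, T8, other, other, other, other, other, other, other, other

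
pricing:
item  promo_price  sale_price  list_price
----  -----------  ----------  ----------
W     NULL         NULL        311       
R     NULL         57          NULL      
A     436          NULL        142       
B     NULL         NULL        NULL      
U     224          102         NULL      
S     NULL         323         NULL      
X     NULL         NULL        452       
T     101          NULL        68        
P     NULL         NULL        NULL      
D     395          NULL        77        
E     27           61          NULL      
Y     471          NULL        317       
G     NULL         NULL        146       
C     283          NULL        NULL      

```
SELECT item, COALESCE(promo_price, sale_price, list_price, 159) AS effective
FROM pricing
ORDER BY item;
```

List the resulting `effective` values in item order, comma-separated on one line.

item=A: promo_price=436 → 436
item=B: promo_price=NULL, sale_price=NULL, list_price=NULL, → literal 159 → 159
item=C: promo_price=283 → 283
item=D: promo_price=395 → 395
item=E: promo_price=27 → 27
item=G: promo_price=NULL, sale_price=NULL, list_price=146 → 146
item=P: promo_price=NULL, sale_price=NULL, list_price=NULL, → literal 159 → 159
item=R: promo_price=NULL, sale_price=57 → 57
item=S: promo_price=NULL, sale_price=323 → 323
item=T: promo_price=101 → 101
item=U: promo_price=224 → 224
item=W: promo_price=NULL, sale_price=NULL, list_price=311 → 311
item=X: promo_price=NULL, sale_price=NULL, list_price=452 → 452
item=Y: promo_price=471 → 471

436, 159, 283, 395, 27, 146, 159, 57, 323, 101, 224, 311, 452, 471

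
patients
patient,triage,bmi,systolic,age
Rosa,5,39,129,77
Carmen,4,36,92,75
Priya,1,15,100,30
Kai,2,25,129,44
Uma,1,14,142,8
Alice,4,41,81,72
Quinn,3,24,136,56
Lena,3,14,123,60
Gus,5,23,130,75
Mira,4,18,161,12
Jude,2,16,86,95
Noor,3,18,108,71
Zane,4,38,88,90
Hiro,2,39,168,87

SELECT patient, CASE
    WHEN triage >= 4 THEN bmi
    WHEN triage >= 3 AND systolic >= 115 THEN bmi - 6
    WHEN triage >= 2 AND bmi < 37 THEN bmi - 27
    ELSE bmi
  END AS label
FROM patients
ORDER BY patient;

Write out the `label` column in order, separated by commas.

41, 36, 23, 39, -11, -2, 8, 18, -9, 15, 18, 39, 14, 38

patient=Alice: triage >= 4 → 41
patient=Carmen: triage >= 4 → 36
patient=Gus: triage >= 4 → 23
patient=Hiro: ELSE → 39
patient=Jude: triage >= 2 AND bmi < 37 → -11
patient=Kai: triage >= 2 AND bmi < 37 → -2
patient=Lena: triage >= 3 AND systolic >= 115 → 8
patient=Mira: triage >= 4 → 18
patient=Noor: triage >= 2 AND bmi < 37 → -9
patient=Priya: ELSE → 15
patient=Quinn: triage >= 3 AND systolic >= 115 → 18
patient=Rosa: triage >= 4 → 39
patient=Uma: ELSE → 14
patient=Zane: triage >= 4 → 38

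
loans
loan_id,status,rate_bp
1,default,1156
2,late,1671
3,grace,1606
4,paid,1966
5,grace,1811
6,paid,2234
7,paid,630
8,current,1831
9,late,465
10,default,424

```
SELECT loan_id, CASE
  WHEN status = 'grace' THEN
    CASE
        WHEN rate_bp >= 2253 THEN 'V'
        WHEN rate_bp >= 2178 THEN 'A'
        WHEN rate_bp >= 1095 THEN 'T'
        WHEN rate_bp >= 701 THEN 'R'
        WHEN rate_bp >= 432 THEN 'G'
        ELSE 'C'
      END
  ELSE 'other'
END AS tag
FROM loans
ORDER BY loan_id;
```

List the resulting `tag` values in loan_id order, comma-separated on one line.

loan_id=1: status='default' → outer ELSE → other
loan_id=2: status='late' → outer ELSE → other
loan_id=3: status='grace' → inner[rate_bp >= 1095] → T
loan_id=4: status='paid' → outer ELSE → other
loan_id=5: status='grace' → inner[rate_bp >= 1095] → T
loan_id=6: status='paid' → outer ELSE → other
loan_id=7: status='paid' → outer ELSE → other
loan_id=8: status='current' → outer ELSE → other
loan_id=9: status='late' → outer ELSE → other
loan_id=10: status='default' → outer ELSE → other

other, other, T, other, T, other, other, other, other, other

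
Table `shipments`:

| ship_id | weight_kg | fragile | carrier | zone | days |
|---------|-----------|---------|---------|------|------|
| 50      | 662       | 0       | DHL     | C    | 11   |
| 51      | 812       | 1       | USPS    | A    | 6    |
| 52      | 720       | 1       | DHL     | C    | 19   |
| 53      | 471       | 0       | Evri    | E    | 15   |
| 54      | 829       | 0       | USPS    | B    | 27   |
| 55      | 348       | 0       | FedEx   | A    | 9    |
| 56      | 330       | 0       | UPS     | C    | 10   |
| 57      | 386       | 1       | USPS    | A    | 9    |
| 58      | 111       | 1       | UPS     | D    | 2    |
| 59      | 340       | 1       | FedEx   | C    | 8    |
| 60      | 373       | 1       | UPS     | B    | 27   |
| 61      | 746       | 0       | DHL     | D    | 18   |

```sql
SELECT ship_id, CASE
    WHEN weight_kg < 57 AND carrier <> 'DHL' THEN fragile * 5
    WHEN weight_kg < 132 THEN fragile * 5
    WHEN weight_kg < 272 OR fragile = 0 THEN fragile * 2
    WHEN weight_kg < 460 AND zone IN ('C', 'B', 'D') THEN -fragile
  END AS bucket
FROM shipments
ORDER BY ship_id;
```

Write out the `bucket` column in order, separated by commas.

0, NULL, NULL, 0, 0, 0, 0, NULL, 5, -1, -1, 0

ship_id=50: weight_kg < 272 OR fragile = 0 → 0
ship_id=51: (no match → NULL) → NULL
ship_id=52: (no match → NULL) → NULL
ship_id=53: weight_kg < 272 OR fragile = 0 → 0
ship_id=54: weight_kg < 272 OR fragile = 0 → 0
ship_id=55: weight_kg < 272 OR fragile = 0 → 0
ship_id=56: weight_kg < 272 OR fragile = 0 → 0
ship_id=57: (no match → NULL) → NULL
ship_id=58: weight_kg < 132 → 5
ship_id=59: weight_kg < 460 AND zone IN ('C', 'B', 'D') → -1
ship_id=60: weight_kg < 460 AND zone IN ('C', 'B', 'D') → -1
ship_id=61: weight_kg < 272 OR fragile = 0 → 0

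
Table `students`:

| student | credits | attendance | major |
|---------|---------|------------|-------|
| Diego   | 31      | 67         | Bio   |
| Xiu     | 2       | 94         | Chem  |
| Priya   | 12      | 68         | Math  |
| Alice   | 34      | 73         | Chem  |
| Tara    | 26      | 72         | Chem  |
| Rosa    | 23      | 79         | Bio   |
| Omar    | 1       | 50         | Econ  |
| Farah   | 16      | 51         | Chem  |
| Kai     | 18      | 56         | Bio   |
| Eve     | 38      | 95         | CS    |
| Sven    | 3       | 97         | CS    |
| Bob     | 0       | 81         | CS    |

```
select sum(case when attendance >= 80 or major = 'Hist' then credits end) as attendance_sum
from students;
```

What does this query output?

student=Diego: ✗
student=Xiu: ✓ → 2
student=Priya: ✗
student=Alice: ✗
student=Tara: ✗
student=Rosa: ✗
student=Omar: ✗
student=Farah: ✗
student=Kai: ✗
student=Eve: ✓ → 38
student=Sven: ✓ → 3
student=Bob: ✓ → 0
attendance_sum = 2 + 38 + 3 = 43

43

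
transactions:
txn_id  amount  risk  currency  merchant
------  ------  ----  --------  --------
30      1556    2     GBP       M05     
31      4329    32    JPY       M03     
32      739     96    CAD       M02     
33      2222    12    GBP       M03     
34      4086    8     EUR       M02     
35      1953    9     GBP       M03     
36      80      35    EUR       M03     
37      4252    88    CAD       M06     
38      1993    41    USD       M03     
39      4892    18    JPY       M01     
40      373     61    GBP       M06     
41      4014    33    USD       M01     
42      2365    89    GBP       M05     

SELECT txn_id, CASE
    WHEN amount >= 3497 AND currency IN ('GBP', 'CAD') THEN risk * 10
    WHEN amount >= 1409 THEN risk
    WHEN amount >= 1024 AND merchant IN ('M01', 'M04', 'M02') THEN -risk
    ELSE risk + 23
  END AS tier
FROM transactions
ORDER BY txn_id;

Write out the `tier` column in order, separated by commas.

txn_id=30: amount >= 1409 → 2
txn_id=31: amount >= 1409 → 32
txn_id=32: ELSE → 119
txn_id=33: amount >= 1409 → 12
txn_id=34: amount >= 1409 → 8
txn_id=35: amount >= 1409 → 9
txn_id=36: ELSE → 58
txn_id=37: amount >= 3497 AND currency IN ('GBP', 'CAD') → 880
txn_id=38: amount >= 1409 → 41
txn_id=39: amount >= 1409 → 18
txn_id=40: ELSE → 84
txn_id=41: amount >= 1409 → 33
txn_id=42: amount >= 1409 → 89

2, 32, 119, 12, 8, 9, 58, 880, 41, 18, 84, 33, 89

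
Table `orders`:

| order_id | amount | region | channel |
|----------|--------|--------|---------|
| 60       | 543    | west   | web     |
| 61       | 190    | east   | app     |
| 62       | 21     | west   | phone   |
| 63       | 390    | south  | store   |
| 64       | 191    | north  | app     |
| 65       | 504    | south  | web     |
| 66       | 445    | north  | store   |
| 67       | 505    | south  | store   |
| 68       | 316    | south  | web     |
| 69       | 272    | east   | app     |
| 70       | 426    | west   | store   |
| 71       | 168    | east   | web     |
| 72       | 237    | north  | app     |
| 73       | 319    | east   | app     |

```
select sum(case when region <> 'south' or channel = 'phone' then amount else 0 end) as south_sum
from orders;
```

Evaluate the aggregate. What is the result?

order_id=60: ✓ → 543
order_id=61: ✓ → 190
order_id=62: ✓ → 21
order_id=63: ✗
order_id=64: ✓ → 191
order_id=65: ✗
order_id=66: ✓ → 445
order_id=67: ✗
order_id=68: ✗
order_id=69: ✓ → 272
order_id=70: ✓ → 426
order_id=71: ✓ → 168
order_id=72: ✓ → 237
order_id=73: ✓ → 319
south_sum = 543 + 190 + 21 + 191 + 445 + 272 + 426 + 168 + 237 + 319 = 2812

2812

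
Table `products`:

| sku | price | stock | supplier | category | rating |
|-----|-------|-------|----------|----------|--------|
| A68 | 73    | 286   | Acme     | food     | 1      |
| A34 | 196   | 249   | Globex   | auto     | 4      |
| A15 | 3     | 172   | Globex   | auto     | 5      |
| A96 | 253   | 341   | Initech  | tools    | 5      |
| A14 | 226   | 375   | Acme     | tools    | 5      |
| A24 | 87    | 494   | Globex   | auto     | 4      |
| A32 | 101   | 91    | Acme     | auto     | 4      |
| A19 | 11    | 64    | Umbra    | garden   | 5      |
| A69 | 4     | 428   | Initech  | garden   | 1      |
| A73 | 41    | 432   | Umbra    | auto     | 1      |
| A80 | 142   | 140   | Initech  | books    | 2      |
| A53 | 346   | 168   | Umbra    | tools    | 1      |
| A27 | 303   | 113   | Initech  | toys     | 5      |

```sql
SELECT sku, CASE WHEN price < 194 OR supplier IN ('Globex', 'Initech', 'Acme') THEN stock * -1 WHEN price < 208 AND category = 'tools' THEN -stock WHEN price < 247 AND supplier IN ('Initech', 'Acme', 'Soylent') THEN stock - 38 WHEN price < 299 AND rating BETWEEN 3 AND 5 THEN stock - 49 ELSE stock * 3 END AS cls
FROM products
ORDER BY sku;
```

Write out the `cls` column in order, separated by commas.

sku=A14: price < 194 OR supplier IN ('Globex', 'Initech', 'Acme') → -375
sku=A15: price < 194 OR supplier IN ('Globex', 'Initech', 'Acme') → -172
sku=A19: price < 194 OR supplier IN ('Globex', 'Initech', 'Acme') → -64
sku=A24: price < 194 OR supplier IN ('Globex', 'Initech', 'Acme') → -494
sku=A27: price < 194 OR supplier IN ('Globex', 'Initech', 'Acme') → -113
sku=A32: price < 194 OR supplier IN ('Globex', 'Initech', 'Acme') → -91
sku=A34: price < 194 OR supplier IN ('Globex', 'Initech', 'Acme') → -249
sku=A53: ELSE → 504
sku=A68: price < 194 OR supplier IN ('Globex', 'Initech', 'Acme') → -286
sku=A69: price < 194 OR supplier IN ('Globex', 'Initech', 'Acme') → -428
sku=A73: price < 194 OR supplier IN ('Globex', 'Initech', 'Acme') → -432
sku=A80: price < 194 OR supplier IN ('Globex', 'Initech', 'Acme') → -140
sku=A96: price < 194 OR supplier IN ('Globex', 'Initech', 'Acme') → -341

-375, -172, -64, -494, -113, -91, -249, 504, -286, -428, -432, -140, -341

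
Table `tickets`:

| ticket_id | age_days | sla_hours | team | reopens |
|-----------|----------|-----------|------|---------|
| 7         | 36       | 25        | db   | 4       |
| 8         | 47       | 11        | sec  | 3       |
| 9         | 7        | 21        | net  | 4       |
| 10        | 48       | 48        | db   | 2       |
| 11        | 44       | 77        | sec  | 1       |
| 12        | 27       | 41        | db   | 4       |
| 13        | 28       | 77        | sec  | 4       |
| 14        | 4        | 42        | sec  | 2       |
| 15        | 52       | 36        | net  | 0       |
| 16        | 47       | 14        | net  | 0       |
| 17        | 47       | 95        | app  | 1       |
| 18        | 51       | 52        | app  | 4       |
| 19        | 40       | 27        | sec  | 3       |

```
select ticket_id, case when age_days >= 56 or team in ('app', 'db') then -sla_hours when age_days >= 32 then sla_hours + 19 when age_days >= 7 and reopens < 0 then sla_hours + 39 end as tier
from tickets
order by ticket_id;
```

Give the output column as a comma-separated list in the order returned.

ticket_id=7: age_days >= 56 or team in ('app', 'db') → -25
ticket_id=8: age_days >= 32 → 30
ticket_id=9: (no match → NULL) → NULL
ticket_id=10: age_days >= 56 or team in ('app', 'db') → -48
ticket_id=11: age_days >= 32 → 96
ticket_id=12: age_days >= 56 or team in ('app', 'db') → -41
ticket_id=13: (no match → NULL) → NULL
ticket_id=14: (no match → NULL) → NULL
ticket_id=15: age_days >= 32 → 55
ticket_id=16: age_days >= 32 → 33
ticket_id=17: age_days >= 56 or team in ('app', 'db') → -95
ticket_id=18: age_days >= 56 or team in ('app', 'db') → -52
ticket_id=19: age_days >= 32 → 46

-25, 30, NULL, -48, 96, -41, NULL, NULL, 55, 33, -95, -52, 46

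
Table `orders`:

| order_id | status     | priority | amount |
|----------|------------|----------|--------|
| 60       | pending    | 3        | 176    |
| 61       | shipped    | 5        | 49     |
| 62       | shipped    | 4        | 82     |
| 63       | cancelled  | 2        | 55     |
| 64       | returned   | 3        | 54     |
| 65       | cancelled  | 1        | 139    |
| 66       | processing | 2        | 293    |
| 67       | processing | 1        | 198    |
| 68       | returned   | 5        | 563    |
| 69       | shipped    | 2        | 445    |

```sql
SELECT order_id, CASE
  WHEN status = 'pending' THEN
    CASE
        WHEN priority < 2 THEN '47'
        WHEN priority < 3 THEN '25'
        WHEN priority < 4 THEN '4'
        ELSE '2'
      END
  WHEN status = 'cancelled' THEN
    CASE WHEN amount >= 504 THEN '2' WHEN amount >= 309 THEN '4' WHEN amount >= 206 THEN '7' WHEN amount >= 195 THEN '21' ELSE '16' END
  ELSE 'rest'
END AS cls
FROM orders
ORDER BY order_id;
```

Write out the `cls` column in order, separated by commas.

order_id=60: status='pending' → inner[priority < 4] → 4
order_id=61: status='shipped' → outer ELSE → rest
order_id=62: status='shipped' → outer ELSE → rest
order_id=63: status='cancelled' → inner[ELSE] → 16
order_id=64: status='returned' → outer ELSE → rest
order_id=65: status='cancelled' → inner[ELSE] → 16
order_id=66: status='processing' → outer ELSE → rest
order_id=67: status='processing' → outer ELSE → rest
order_id=68: status='returned' → outer ELSE → rest
order_id=69: status='shipped' → outer ELSE → rest

4, rest, rest, 16, rest, 16, rest, rest, rest, rest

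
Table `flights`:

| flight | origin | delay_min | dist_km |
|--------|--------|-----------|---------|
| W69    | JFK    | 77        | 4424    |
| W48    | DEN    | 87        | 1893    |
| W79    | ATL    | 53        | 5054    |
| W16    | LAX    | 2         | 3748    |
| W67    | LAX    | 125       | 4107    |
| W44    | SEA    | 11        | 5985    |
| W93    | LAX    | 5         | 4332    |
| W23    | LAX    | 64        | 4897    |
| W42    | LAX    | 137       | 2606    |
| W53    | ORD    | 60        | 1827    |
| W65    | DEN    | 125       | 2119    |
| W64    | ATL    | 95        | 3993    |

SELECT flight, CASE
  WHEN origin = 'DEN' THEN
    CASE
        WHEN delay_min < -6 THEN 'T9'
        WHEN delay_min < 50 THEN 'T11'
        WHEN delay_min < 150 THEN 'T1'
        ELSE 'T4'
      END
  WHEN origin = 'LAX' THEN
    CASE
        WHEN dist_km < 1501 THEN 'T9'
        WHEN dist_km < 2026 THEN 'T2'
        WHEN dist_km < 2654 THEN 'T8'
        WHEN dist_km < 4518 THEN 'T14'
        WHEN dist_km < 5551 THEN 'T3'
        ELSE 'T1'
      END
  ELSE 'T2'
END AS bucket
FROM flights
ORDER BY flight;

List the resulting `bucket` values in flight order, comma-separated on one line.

T14, T3, T8, T2, T1, T2, T2, T1, T14, T2, T2, T14

flight=W16: origin='LAX' → inner[dist_km < 4518] → T14
flight=W23: origin='LAX' → inner[dist_km < 5551] → T3
flight=W42: origin='LAX' → inner[dist_km < 2654] → T8
flight=W44: origin='SEA' → outer ELSE → T2
flight=W48: origin='DEN' → inner[delay_min < 150] → T1
flight=W53: origin='ORD' → outer ELSE → T2
flight=W64: origin='ATL' → outer ELSE → T2
flight=W65: origin='DEN' → inner[delay_min < 150] → T1
flight=W67: origin='LAX' → inner[dist_km < 4518] → T14
flight=W69: origin='JFK' → outer ELSE → T2
flight=W79: origin='ATL' → outer ELSE → T2
flight=W93: origin='LAX' → inner[dist_km < 4518] → T14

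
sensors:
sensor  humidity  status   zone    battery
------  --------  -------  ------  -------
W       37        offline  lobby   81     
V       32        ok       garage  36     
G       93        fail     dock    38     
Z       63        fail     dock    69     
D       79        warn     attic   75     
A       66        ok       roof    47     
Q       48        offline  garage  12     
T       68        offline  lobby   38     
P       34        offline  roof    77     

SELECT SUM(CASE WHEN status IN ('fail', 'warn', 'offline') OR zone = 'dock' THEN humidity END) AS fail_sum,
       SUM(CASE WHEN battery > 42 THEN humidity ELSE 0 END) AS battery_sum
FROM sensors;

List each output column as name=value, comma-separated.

[fail_sum: status IN ('fail', 'warn', 'offline') OR zone = 'dock']
sensor=W: ✓ → 37
sensor=V: ✗
sensor=G: ✓ → 93
sensor=Z: ✓ → 63
sensor=D: ✓ → 79
sensor=A: ✗
sensor=Q: ✓ → 48
sensor=T: ✓ → 68
sensor=P: ✓ → 34
fail_sum = 37 + 93 + 63 + 79 + 48 + 68 + 34 = 422
—
[battery_sum: battery > 42]
sensor=W: ✓ → 37
sensor=V: ✗
sensor=G: ✗
sensor=Z: ✓ → 63
sensor=D: ✓ → 79
sensor=A: ✓ → 66
sensor=Q: ✗
sensor=T: ✗
sensor=P: ✓ → 34
battery_sum = 37 + 63 + 79 + 66 + 34 = 279

fail_sum=422, battery_sum=279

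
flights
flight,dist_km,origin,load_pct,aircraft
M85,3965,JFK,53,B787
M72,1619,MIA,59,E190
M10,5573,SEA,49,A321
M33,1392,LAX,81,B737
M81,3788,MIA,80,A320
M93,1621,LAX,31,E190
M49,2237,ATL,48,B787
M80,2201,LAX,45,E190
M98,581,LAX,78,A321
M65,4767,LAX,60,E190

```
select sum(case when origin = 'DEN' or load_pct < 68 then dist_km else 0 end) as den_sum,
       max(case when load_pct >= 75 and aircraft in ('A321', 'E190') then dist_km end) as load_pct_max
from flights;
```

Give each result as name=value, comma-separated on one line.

den_sum=21983, load_pct_max=581

[den_sum: origin = 'DEN' or load_pct < 68]
flight=M85: ✓ → 3965
flight=M72: ✓ → 1619
flight=M10: ✓ → 5573
flight=M33: ✗
flight=M81: ✗
flight=M93: ✓ → 1621
flight=M49: ✓ → 2237
flight=M80: ✓ → 2201
flight=M98: ✗
flight=M65: ✓ → 4767
den_sum = 3965 + 1619 + 5573 + 1621 + 2237 + 2201 + 4767 = 21983
—
[load_pct_max: load_pct >= 75 and aircraft in ('A321', 'E190')]
flight=M85: ✗
flight=M72: ✗
flight=M10: ✗
flight=M33: ✗
flight=M81: ✗
flight=M93: ✗
flight=M49: ✗
flight=M80: ✗
flight=M98: ✓ → 581
flight=M65: ✗
load_pct_max = MAX(581) = 581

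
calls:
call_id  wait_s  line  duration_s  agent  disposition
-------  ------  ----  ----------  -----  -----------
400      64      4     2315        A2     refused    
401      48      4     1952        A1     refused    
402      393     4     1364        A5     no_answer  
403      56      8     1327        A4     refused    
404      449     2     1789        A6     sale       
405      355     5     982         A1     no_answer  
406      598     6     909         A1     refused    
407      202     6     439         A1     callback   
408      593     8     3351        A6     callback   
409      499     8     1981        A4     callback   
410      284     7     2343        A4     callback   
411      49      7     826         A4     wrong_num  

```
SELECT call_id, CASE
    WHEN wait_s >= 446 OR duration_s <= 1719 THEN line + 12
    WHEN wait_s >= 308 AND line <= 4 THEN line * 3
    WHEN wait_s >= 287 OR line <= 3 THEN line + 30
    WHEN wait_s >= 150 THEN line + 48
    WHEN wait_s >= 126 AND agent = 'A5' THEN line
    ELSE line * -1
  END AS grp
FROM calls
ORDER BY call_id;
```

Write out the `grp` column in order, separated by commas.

-4, -4, 16, 20, 14, 17, 18, 18, 20, 20, 55, 19

call_id=400: ELSE → -4
call_id=401: ELSE → -4
call_id=402: wait_s >= 446 OR duration_s <= 1719 → 16
call_id=403: wait_s >= 446 OR duration_s <= 1719 → 20
call_id=404: wait_s >= 446 OR duration_s <= 1719 → 14
call_id=405: wait_s >= 446 OR duration_s <= 1719 → 17
call_id=406: wait_s >= 446 OR duration_s <= 1719 → 18
call_id=407: wait_s >= 446 OR duration_s <= 1719 → 18
call_id=408: wait_s >= 446 OR duration_s <= 1719 → 20
call_id=409: wait_s >= 446 OR duration_s <= 1719 → 20
call_id=410: wait_s >= 150 → 55
call_id=411: wait_s >= 446 OR duration_s <= 1719 → 19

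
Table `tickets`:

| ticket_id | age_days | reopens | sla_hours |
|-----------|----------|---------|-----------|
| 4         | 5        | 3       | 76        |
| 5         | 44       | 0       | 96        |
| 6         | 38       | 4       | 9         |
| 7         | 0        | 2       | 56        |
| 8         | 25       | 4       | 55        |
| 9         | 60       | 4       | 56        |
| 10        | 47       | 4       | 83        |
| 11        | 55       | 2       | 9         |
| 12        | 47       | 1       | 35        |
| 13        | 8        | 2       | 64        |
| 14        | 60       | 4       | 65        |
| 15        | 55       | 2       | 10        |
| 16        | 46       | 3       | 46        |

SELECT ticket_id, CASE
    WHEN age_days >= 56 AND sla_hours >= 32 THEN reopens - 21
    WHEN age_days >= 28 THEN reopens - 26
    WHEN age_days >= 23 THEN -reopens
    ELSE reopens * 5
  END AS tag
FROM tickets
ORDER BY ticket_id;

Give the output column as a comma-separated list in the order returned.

ticket_id=4: ELSE → 15
ticket_id=5: age_days >= 28 → -26
ticket_id=6: age_days >= 28 → -22
ticket_id=7: ELSE → 10
ticket_id=8: age_days >= 23 → -4
ticket_id=9: age_days >= 56 AND sla_hours >= 32 → -17
ticket_id=10: age_days >= 28 → -22
ticket_id=11: age_days >= 28 → -24
ticket_id=12: age_days >= 28 → -25
ticket_id=13: ELSE → 10
ticket_id=14: age_days >= 56 AND sla_hours >= 32 → -17
ticket_id=15: age_days >= 28 → -24
ticket_id=16: age_days >= 28 → -23

15, -26, -22, 10, -4, -17, -22, -24, -25, 10, -17, -24, -23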